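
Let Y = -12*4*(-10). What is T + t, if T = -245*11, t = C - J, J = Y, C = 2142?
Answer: -1033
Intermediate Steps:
Y = 480 (Y = -48*(-10) = 480)
J = 480
t = 1662 (t = 2142 - 1*480 = 2142 - 480 = 1662)
T = -2695
T + t = -2695 + 1662 = -1033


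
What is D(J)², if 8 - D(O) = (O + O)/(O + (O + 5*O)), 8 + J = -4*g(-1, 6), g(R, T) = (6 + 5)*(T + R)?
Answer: 2916/49 ≈ 59.510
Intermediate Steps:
g(R, T) = 11*R + 11*T (g(R, T) = 11*(R + T) = 11*R + 11*T)
J = -228 (J = -8 - 4*(11*(-1) + 11*6) = -8 - 4*(-11 + 66) = -8 - 4*55 = -8 - 220 = -228)
D(O) = 54/7 (D(O) = 8 - (O + O)/(O + (O + 5*O)) = 8 - 2*O/(O + 6*O) = 8 - 2*O/(7*O) = 8 - 2*O*1/(7*O) = 8 - 1*2/7 = 8 - 2/7 = 54/7)
D(J)² = (54/7)² = 2916/49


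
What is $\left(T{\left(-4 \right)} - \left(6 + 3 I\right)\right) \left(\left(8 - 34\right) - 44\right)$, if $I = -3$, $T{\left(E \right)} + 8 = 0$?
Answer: $350$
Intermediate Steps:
$T{\left(E \right)} = -8$ ($T{\left(E \right)} = -8 + 0 = -8$)
$\left(T{\left(-4 \right)} - \left(6 + 3 I\right)\right) \left(\left(8 - 34\right) - 44\right) = \left(-8 - -3\right) \left(\left(8 - 34\right) - 44\right) = \left(-8 + \left(9 - 6\right)\right) \left(-26 - 44\right) = \left(-8 + 3\right) \left(-70\right) = \left(-5\right) \left(-70\right) = 350$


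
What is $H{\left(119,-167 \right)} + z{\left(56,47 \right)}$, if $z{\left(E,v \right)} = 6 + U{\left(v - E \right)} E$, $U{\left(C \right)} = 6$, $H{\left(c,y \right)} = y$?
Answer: $175$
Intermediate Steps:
$z{\left(E,v \right)} = 6 + 6 E$
$H{\left(119,-167 \right)} + z{\left(56,47 \right)} = -167 + \left(6 + 6 \cdot 56\right) = -167 + \left(6 + 336\right) = -167 + 342 = 175$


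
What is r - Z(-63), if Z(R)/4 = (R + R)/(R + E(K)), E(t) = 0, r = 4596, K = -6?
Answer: 4588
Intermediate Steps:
Z(R) = 8 (Z(R) = 4*((R + R)/(R + 0)) = 4*((2*R)/R) = 4*2 = 8)
r - Z(-63) = 4596 - 1*8 = 4596 - 8 = 4588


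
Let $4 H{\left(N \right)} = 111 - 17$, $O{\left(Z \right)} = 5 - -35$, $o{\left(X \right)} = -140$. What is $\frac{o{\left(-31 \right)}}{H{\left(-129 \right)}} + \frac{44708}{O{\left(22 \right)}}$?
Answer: $\frac{522519}{470} \approx 1111.7$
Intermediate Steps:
$O{\left(Z \right)} = 40$ ($O{\left(Z \right)} = 5 + 35 = 40$)
$H{\left(N \right)} = \frac{47}{2}$ ($H{\left(N \right)} = \frac{111 - 17}{4} = \frac{1}{4} \cdot 94 = \frac{47}{2}$)
$\frac{o{\left(-31 \right)}}{H{\left(-129 \right)}} + \frac{44708}{O{\left(22 \right)}} = - \frac{140}{\frac{47}{2}} + \frac{44708}{40} = \left(-140\right) \frac{2}{47} + 44708 \cdot \frac{1}{40} = - \frac{280}{47} + \frac{11177}{10} = \frac{522519}{470}$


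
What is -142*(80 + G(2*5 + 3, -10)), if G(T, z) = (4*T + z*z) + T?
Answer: -34790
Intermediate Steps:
G(T, z) = z² + 5*T (G(T, z) = (4*T + z²) + T = (z² + 4*T) + T = z² + 5*T)
-142*(80 + G(2*5 + 3, -10)) = -142*(80 + ((-10)² + 5*(2*5 + 3))) = -142*(80 + (100 + 5*(10 + 3))) = -142*(80 + (100 + 5*13)) = -142*(80 + (100 + 65)) = -142*(80 + 165) = -142*245 = -34790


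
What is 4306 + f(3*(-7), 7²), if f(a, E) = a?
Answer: 4285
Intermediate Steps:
4306 + f(3*(-7), 7²) = 4306 + 3*(-7) = 4306 - 21 = 4285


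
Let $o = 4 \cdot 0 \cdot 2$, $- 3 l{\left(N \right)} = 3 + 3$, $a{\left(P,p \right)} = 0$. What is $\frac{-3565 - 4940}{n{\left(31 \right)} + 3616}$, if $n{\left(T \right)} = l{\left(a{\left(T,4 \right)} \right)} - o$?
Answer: $- \frac{8505}{3614} \approx -2.3533$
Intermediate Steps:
$l{\left(N \right)} = -2$ ($l{\left(N \right)} = - \frac{3 + 3}{3} = \left(- \frac{1}{3}\right) 6 = -2$)
$o = 0$ ($o = 0 \cdot 2 = 0$)
$n{\left(T \right)} = -2$ ($n{\left(T \right)} = -2 - 0 = -2 + 0 = -2$)
$\frac{-3565 - 4940}{n{\left(31 \right)} + 3616} = \frac{-3565 - 4940}{-2 + 3616} = - \frac{8505}{3614}$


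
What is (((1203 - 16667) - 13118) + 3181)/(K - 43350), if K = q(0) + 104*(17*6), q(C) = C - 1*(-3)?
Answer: 8467/10913 ≈ 0.77586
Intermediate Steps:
q(C) = 3 + C (q(C) = C + 3 = 3 + C)
K = 10611 (K = (3 + 0) + 104*(17*6) = 3 + 104*102 = 3 + 10608 = 10611)
(((1203 - 16667) - 13118) + 3181)/(K - 43350) = (((1203 - 16667) - 13118) + 3181)/(10611 - 43350) = ((-15464 - 13118) + 3181)/(-32739) = (-28582 + 3181)*(-1/32739) = -25401*(-1/32739) = 8467/10913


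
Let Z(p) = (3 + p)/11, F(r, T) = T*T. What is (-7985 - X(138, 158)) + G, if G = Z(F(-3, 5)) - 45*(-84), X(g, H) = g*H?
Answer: -286071/11 ≈ -26006.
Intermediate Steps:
F(r, T) = T**2
X(g, H) = H*g
Z(p) = 3/11 + p/11 (Z(p) = (3 + p)*(1/11) = 3/11 + p/11)
G = 41608/11 (G = (3/11 + (1/11)*5**2) - 45*(-84) = (3/11 + (1/11)*25) + 3780 = (3/11 + 25/11) + 3780 = 28/11 + 3780 = 41608/11 ≈ 3782.5)
(-7985 - X(138, 158)) + G = (-7985 - 158*138) + 41608/11 = (-7985 - 1*21804) + 41608/11 = (-7985 - 21804) + 41608/11 = -29789 + 41608/11 = -286071/11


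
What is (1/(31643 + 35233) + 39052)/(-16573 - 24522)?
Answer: -2611641553/2748269220 ≈ -0.95029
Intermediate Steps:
(1/(31643 + 35233) + 39052)/(-16573 - 24522) = (1/66876 + 39052)/(-41095) = (1/66876 + 39052)*(-1/41095) = (2611641553/66876)*(-1/41095) = -2611641553/2748269220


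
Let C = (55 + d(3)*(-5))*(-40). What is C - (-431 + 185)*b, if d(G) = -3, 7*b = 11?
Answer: -16894/7 ≈ -2413.4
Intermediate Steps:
b = 11/7 (b = (⅐)*11 = 11/7 ≈ 1.5714)
C = -2800 (C = (55 - 3*(-5))*(-40) = (55 + 15)*(-40) = 70*(-40) = -2800)
C - (-431 + 185)*b = -2800 - (-431 + 185)*11/7 = -2800 - (-246)*11/7 = -2800 - 1*(-2706/7) = -2800 + 2706/7 = -16894/7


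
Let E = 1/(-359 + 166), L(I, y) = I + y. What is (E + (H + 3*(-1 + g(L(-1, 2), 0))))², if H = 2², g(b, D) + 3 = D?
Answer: 2387025/37249 ≈ 64.083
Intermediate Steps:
g(b, D) = -3 + D
H = 4
E = -1/193 (E = 1/(-193) = -1/193 ≈ -0.0051813)
(E + (H + 3*(-1 + g(L(-1, 2), 0))))² = (-1/193 + (4 + 3*(-1 + (-3 + 0))))² = (-1/193 + (4 + 3*(-1 - 3)))² = (-1/193 + (4 + 3*(-4)))² = (-1/193 + (4 - 12))² = (-1/193 - 8)² = (-1545/193)² = 2387025/37249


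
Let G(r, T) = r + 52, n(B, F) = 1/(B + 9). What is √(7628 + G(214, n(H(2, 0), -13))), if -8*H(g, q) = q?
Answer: √7894 ≈ 88.848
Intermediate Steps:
H(g, q) = -q/8
n(B, F) = 1/(9 + B)
G(r, T) = 52 + r
√(7628 + G(214, n(H(2, 0), -13))) = √(7628 + (52 + 214)) = √(7628 + 266) = √7894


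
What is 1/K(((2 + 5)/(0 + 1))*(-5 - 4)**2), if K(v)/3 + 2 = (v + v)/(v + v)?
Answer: -1/3 ≈ -0.33333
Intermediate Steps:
K(v) = -3 (K(v) = -6 + 3*((v + v)/(v + v)) = -6 + 3*((2*v)/((2*v))) = -6 + 3*((2*v)*(1/(2*v))) = -6 + 3*1 = -6 + 3 = -3)
1/K(((2 + 5)/(0 + 1))*(-5 - 4)**2) = 1/(-3) = -1/3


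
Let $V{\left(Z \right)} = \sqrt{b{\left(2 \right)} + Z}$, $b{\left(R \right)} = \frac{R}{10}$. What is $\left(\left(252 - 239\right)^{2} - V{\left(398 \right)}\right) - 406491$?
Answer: $-406322 - \frac{\sqrt{9955}}{5} \approx -4.0634 \cdot 10^{5}$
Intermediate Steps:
$b{\left(R \right)} = \frac{R}{10}$ ($b{\left(R \right)} = R \frac{1}{10} = \frac{R}{10}$)
$V{\left(Z \right)} = \sqrt{\frac{1}{5} + Z}$ ($V{\left(Z \right)} = \sqrt{\frac{1}{10} \cdot 2 + Z} = \sqrt{\frac{1}{5} + Z}$)
$\left(\left(252 - 239\right)^{2} - V{\left(398 \right)}\right) - 406491 = \left(\left(252 - 239\right)^{2} - \frac{\sqrt{5 + 25 \cdot 398}}{5}\right) - 406491 = \left(13^{2} - \frac{\sqrt{5 + 9950}}{5}\right) - 406491 = \left(169 - \frac{\sqrt{9955}}{5}\right) - 406491 = -406322 - \frac{\sqrt{9955}}{5}$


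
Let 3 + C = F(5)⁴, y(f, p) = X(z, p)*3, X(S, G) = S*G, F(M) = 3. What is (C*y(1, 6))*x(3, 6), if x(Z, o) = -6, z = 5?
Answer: -42120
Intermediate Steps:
X(S, G) = G*S
y(f, p) = 15*p (y(f, p) = (p*5)*3 = (5*p)*3 = 15*p)
C = 78 (C = -3 + 3⁴ = -3 + 81 = 78)
(C*y(1, 6))*x(3, 6) = (78*(15*6))*(-6) = (78*90)*(-6) = 7020*(-6) = -42120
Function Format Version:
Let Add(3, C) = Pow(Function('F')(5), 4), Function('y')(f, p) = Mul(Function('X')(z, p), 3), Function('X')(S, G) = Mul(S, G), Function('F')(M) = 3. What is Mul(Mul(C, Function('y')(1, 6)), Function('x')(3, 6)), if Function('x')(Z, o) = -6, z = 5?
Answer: -42120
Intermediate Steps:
Function('X')(S, G) = Mul(G, S)
Function('y')(f, p) = Mul(15, p) (Function('y')(f, p) = Mul(Mul(p, 5), 3) = Mul(Mul(5, p), 3) = Mul(15, p))
C = 78 (C = Add(-3, Pow(3, 4)) = Add(-3, 81) = 78)
Mul(Mul(C, Function('y')(1, 6)), Function('x')(3, 6)) = Mul(Mul(78, Mul(15, 6)), -6) = Mul(Mul(78, 90), -6) = Mul(7020, -6) = -42120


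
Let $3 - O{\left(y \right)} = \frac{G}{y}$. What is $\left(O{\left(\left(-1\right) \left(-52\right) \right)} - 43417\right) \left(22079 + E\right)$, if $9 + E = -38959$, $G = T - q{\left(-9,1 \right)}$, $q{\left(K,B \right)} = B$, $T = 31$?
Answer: $\frac{19063948531}{26} \approx 7.3323 \cdot 10^{8}$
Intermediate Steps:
$G = 30$ ($G = 31 - 1 = 30$)
$O{\left(y \right)} = 3 - \frac{30}{y}$
$E = -38968$ ($E = -9 - 38959 = -38968$)
$\left(O{\left(\left(-1\right) \left(-52\right) \right)} - 43417\right) \left(22079 + E\right) = \left(\left(3 - \frac{30}{\left(-1\right) \left(-52\right)}\right) - 43417\right) \left(22079 - 38968\right) = \left(\left(3 - \frac{30}{52}\right) - 43417\right) \left(-16889\right) = \left(\left(3 - \frac{15}{26}\right) - 43417\right) \left(-16889\right) = \left(\frac{63}{26} - 43417\right) \left(-16889\right) = \left(- \frac{1128779}{26}\right) \left(-16889\right) = \frac{19063948531}{26}$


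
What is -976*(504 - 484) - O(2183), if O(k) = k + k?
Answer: -23886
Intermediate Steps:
O(k) = 2*k
-976*(504 - 484) - O(2183) = -976*(504 - 484) - 2*2183 = -976*20 - 1*4366 = -19520 - 4366 = -23886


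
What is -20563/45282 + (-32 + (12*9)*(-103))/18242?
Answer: -440138119/413017122 ≈ -1.0657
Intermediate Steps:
-20563/45282 + (-32 + (12*9)*(-103))/18242 = -20563*1/45282 + (-32 + 108*(-103))*(1/18242) = -20563/45282 + (-32 - 11124)*(1/18242) = -20563/45282 - 11156*1/18242 = -20563/45282 - 5578/9121 = -440138119/413017122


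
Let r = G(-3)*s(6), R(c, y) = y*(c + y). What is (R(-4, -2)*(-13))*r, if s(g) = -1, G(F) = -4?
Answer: -624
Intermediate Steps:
r = 4 (r = -4*(-1) = 4)
(R(-4, -2)*(-13))*r = (-2*(-4 - 2)*(-13))*4 = (-2*(-6)*(-13))*4 = (12*(-13))*4 = -156*4 = -624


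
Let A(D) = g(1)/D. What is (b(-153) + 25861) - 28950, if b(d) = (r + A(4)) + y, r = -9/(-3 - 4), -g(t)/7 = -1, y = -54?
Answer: -87919/28 ≈ -3140.0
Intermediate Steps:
g(t) = 7 (g(t) = -7*(-1) = 7)
A(D) = 7/D
r = 9/7 (r = -9/(-7) = -9*(-1/7) = 9/7 ≈ 1.2857)
b(d) = -1427/28 (b(d) = (9/7 + 7/4) - 54 = 85/28 - 54 = -1427/28)
(b(-153) + 25861) - 28950 = (-1427/28 + 25861) - 28950 = 722681/28 - 28950 = -87919/28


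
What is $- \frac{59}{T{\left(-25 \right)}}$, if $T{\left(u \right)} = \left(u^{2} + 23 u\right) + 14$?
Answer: $- \frac{59}{64} \approx -0.92188$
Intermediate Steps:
$T{\left(u \right)} = 14 + u^{2} + 23 u$
$- \frac{59}{T{\left(-25 \right)}} = - \frac{59}{14 + \left(-25\right)^{2} + 23 \left(-25\right)} = - \frac{59}{14 + 625 - 575} = - \frac{59}{64}$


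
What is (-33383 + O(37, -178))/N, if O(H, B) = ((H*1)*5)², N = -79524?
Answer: -421/39762 ≈ -0.010588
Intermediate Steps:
O(H, B) = 25*H² (O(H, B) = (H*5)² = (5*H)² = 25*H²)
(-33383 + O(37, -178))/N = (-33383 + 25*37²)/(-79524) = (-33383 + 25*1369)*(-1/79524) = (-33383 + 34225)*(-1/79524) = 842*(-1/79524) = -421/39762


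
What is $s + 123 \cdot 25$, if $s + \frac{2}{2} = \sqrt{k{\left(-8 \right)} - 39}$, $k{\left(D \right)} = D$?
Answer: $3074 + i \sqrt{47} \approx 3074.0 + 6.8557 i$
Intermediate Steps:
$s = -1 + i \sqrt{47}$ ($s = -1 + \sqrt{-8 - 39} = -1 + \sqrt{-47} = -1 + i \sqrt{47} \approx -1.0 + 6.8557 i$)
$s + 123 \cdot 25 = \left(-1 + i \sqrt{47}\right) + 123 \cdot 25 = \left(-1 + i \sqrt{47}\right) + 3075 = 3074 + i \sqrt{47}$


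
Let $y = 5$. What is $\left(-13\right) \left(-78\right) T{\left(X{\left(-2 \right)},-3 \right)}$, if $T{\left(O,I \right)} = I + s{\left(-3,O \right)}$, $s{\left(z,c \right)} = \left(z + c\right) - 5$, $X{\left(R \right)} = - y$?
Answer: $-16224$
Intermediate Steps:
$X{\left(R \right)} = -5$ ($X{\left(R \right)} = \left(-1\right) 5 = -5$)
$s{\left(z,c \right)} = -5 + c + z$ ($s{\left(z,c \right)} = \left(c + z\right) - 5 = -5 + c + z$)
$T{\left(O,I \right)} = -8 + I + O$ ($T{\left(O,I \right)} = I - \left(8 - O\right) = I + \left(-8 + O\right) = -8 + I + O$)
$\left(-13\right) \left(-78\right) T{\left(X{\left(-2 \right)},-3 \right)} = \left(-13\right) \left(-78\right) \left(-8 - 3 - 5\right) = 1014 \left(-16\right) = -16224$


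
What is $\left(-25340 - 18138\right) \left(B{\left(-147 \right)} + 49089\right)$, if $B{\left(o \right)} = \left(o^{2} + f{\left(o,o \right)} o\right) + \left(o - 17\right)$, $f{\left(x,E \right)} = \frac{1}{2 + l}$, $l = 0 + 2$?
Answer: $- \frac{6130158871}{2} \approx -3.0651 \cdot 10^{9}$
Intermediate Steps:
$l = 2$
$f{\left(x,E \right)} = \frac{1}{4}$ ($f{\left(x,E \right)} = \frac{1}{2 + 2} = \frac{1}{4}$)
$B{\left(o \right)} = -17 + o^{2} + \frac{5 o}{4}$ ($B{\left(o \right)} = \left(o^{2} + \frac{o}{4}\right) + \left(o - 17\right) = \left(o^{2} + \frac{o}{4}\right) + \left(-17 + o\right) = -17 + o^{2} + \frac{5 o}{4}$)
$\left(-25340 - 18138\right) \left(B{\left(-147 \right)} + 49089\right) = \left(-25340 - 18138\right) \left(\left(-17 + \left(-147\right)^{2} + \frac{5}{4} \left(-147\right)\right) + 49089\right) = - 43478 \left(\left(-17 + 21609 - \frac{735}{4}\right) + 49089\right) = - 43478 \left(\frac{85633}{4} + 49089\right) = \left(-43478\right) \frac{281989}{4} = - \frac{6130158871}{2}$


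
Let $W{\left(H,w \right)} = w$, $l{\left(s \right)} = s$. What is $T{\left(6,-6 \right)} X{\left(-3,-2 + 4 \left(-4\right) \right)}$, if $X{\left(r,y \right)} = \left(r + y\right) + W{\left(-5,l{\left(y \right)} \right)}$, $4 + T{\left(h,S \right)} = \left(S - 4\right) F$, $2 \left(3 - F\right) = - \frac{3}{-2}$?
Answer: $\frac{2067}{2} \approx 1033.5$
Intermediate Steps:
$F = \frac{9}{4}$ ($F = 3 - \frac{\left(-3\right) \frac{1}{-2}}{2} = 3 - \frac{\left(-3\right) \left(- \frac{1}{2}\right)}{2} = 3 - \frac{3}{4} = \frac{9}{4} \approx 2.25$)
$T{\left(h,S \right)} = -13 + \frac{9 S}{4}$ ($T{\left(h,S \right)} = -4 + \left(S - 4\right) \frac{9}{4} = -4 + \left(-4 + S\right) \frac{9}{4} = -4 + \left(-9 + \frac{9 S}{4}\right) = -13 + \frac{9 S}{4}$)
$X{\left(r,y \right)} = r + 2 y$ ($X{\left(r,y \right)} = \left(r + y\right) + y = r + 2 y$)
$T{\left(6,-6 \right)} X{\left(-3,-2 + 4 \left(-4\right) \right)} = \left(-13 + \frac{9}{4} \left(-6\right)\right) \left(-3 + 2 \left(-2 + 4 \left(-4\right)\right)\right) = \left(-13 - \frac{27}{2}\right) \left(-3 + 2 \left(-2 - 16\right)\right) = - \frac{53 \left(-3 + 2 \left(-18\right)\right)}{2} = - \frac{53 \left(-3 - 36\right)}{2} = \left(- \frac{53}{2}\right) \left(-39\right) = \frac{2067}{2}$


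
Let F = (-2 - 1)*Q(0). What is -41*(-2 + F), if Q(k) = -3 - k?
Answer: -287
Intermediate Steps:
F = 9 (F = (-2 - 1)*(-3 - 1*0) = -3*(-3 + 0) = -3*(-3) = 9)
-41*(-2 + F) = -41*(-2 + 9) = -287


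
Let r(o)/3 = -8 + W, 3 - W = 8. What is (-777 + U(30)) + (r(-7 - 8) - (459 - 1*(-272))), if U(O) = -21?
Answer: -1568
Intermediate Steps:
W = -5 (W = 3 - 1*8 = 3 - 8 = -5)
r(o) = -39 (r(o) = 3*(-8 - 5) = 3*(-13) = -39)
(-777 + U(30)) + (r(-7 - 8) - (459 - 1*(-272))) = (-777 - 21) + (-39 - (459 - 1*(-272))) = -798 + (-39 - (459 + 272)) = -798 + (-39 - 1*731) = -798 + (-39 - 731) = -798 - 770 = -1568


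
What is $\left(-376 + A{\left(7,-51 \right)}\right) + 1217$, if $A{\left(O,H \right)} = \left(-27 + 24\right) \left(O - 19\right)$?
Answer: $877$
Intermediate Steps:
$A{\left(O,H \right)} = 57 - 3 O$ ($A{\left(O,H \right)} = - 3 \left(-19 + O\right) = 57 - 3 O$)
$\left(-376 + A{\left(7,-51 \right)}\right) + 1217 = \left(-376 + \left(57 - 21\right)\right) + 1217 = \left(-376 + 36\right) + 1217 = -340 + 1217 = 877$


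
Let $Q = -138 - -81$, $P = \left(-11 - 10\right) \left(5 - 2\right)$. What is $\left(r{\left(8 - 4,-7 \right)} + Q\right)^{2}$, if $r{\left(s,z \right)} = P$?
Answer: $14400$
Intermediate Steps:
$P = -63$ ($P = \left(-21\right) 3 = -63$)
$r{\left(s,z \right)} = -63$
$Q = -57$ ($Q = -138 + 81 = -57$)
$\left(r{\left(8 - 4,-7 \right)} + Q\right)^{2} = \left(-63 - 57\right)^{2} = \left(-120\right)^{2} = 14400$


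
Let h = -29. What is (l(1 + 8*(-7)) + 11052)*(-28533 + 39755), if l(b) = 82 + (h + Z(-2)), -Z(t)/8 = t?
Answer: 124799862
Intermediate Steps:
Z(t) = -8*t
l(b) = 69 (l(b) = 82 + (-29 - 8*(-2)) = 82 + (-29 + 16) = 82 - 13 = 69)
(l(1 + 8*(-7)) + 11052)*(-28533 + 39755) = (69 + 11052)*(-28533 + 39755) = 11121*11222 = 124799862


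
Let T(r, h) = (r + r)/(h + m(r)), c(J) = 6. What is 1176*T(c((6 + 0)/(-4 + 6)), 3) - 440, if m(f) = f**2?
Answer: -1016/13 ≈ -78.154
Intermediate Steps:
T(r, h) = 2*r/(h + r**2) (T(r, h) = (r + r)/(h + r**2) = (2*r)/(h + r**2) = 2*r/(h + r**2))
1176*T(c((6 + 0)/(-4 + 6)), 3) - 440 = 1176*(2*6/(3 + 6**2)) - 440 = 1176*(2*6/(3 + 36)) - 440 = 1176*(2*6/39) - 440 = 1176*(2*6*(1/39)) - 440 = 1176*(4/13) - 440 = 4704/13 - 440 = -1016/13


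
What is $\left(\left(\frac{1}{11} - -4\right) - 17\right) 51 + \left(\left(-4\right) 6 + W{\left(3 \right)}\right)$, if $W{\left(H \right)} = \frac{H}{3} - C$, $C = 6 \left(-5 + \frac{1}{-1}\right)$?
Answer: $- \frac{7099}{11} \approx -645.36$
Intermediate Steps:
$C = -36$ ($C = 6 \left(-5 - 1\right) = 6 \left(-6\right) = -36$)
$W{\left(H \right)} = 36 + \frac{H}{3}$ ($W{\left(H \right)} = \frac{H}{3} - -36 = H \frac{1}{3} + 36 = \frac{H}{3} + 36 = 36 + \frac{H}{3}$)
$\left(\left(\frac{1}{11} - -4\right) - 17\right) 51 + \left(\left(-4\right) 6 + W{\left(3 \right)}\right) = \left(\left(\frac{1}{11} - -4\right) - 17\right) 51 + \left(\left(-4\right) 6 + \left(36 + \frac{1}{3} \cdot 3\right)\right) = \left(\left(\frac{1}{11} + 4\right) - 17\right) 51 + \left(-24 + \left(36 + 1\right)\right) = \left(\frac{45}{11} - 17\right) 51 + \left(-24 + 37\right) = \left(- \frac{142}{11}\right) 51 + 13 = - \frac{7242}{11} + 13 = - \frac{7099}{11}$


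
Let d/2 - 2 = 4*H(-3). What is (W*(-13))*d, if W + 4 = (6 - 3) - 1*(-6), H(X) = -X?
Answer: -1820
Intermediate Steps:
d = 28 (d = 4 + 2*(4*(-1*(-3))) = 4 + 2*(4*3) = 4 + 2*12 = 4 + 24 = 28)
W = 5 (W = -4 + ((6 - 3) - 1*(-6)) = -4 + (3 + 6) = -4 + 9 = 5)
(W*(-13))*d = (5*(-13))*28 = -65*28 = -1820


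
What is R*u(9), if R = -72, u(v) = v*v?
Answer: -5832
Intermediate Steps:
u(v) = v²
R*u(9) = -72*9² = -72*81 = -5832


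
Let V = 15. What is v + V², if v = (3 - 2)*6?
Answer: 231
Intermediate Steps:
v = 6 (v = 1*6 = 6)
v + V² = 6 + 15² = 6 + 225 = 231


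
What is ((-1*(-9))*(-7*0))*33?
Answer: 0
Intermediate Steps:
((-1*(-9))*(-7*0))*33 = (9*0)*33 = 0*33 = 0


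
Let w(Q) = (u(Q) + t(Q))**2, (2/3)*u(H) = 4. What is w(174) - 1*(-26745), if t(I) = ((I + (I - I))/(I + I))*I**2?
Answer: 229367481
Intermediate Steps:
u(H) = 6 (u(H) = (3/2)*4 = 6)
t(I) = I**2/2 (t(I) = ((I + 0)/((2*I)))*I**2 = (I*(1/(2*I)))*I**2 = I**2/2)
w(Q) = (6 + Q**2/2)**2
w(174) - 1*(-26745) = (12 + 174**2)**2/4 - 1*(-26745) = (12 + 30276)**2/4 + 26745 = (1/4)*30288**2 + 26745 = (1/4)*917362944 + 26745 = 229340736 + 26745 = 229367481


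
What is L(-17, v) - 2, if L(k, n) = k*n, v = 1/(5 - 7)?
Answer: 13/2 ≈ 6.5000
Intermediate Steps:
v = -½ (v = 1/(-2) = -½ ≈ -0.50000)
L(-17, v) - 2 = -17*(-½) - 2 = 17/2 - 2 = 13/2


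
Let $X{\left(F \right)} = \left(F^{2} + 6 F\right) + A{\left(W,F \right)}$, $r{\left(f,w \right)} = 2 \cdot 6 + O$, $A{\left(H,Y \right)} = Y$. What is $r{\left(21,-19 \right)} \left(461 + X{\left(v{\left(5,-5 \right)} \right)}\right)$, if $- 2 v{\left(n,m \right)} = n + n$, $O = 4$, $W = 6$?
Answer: $7216$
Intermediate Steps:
$v{\left(n,m \right)} = - n$ ($v{\left(n,m \right)} = - \frac{n + n}{2} = - \frac{2 n}{2} = - n$)
$r{\left(f,w \right)} = 16$ ($r{\left(f,w \right)} = 2 \cdot 6 + 4 = 12 + 4 = 16$)
$X{\left(F \right)} = F^{2} + 7 F$ ($X{\left(F \right)} = \left(F^{2} + 6 F\right) + F = F^{2} + 7 F$)
$r{\left(21,-19 \right)} \left(461 + X{\left(v{\left(5,-5 \right)} \right)}\right) = 16 \left(461 + \left(-1\right) 5 \left(7 - 5\right)\right) = 16 \left(461 - 5 \left(7 - 5\right)\right) = 16 \left(461 - 10\right) = 16 \cdot 451 = 7216$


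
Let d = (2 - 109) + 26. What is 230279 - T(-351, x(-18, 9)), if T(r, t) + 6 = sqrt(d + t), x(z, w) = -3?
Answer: 230285 - 2*I*sqrt(21) ≈ 2.3029e+5 - 9.1651*I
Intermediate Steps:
d = -81 (d = -107 + 26 = -81)
T(r, t) = -6 + sqrt(-81 + t)
230279 - T(-351, x(-18, 9)) = 230279 - (-6 + sqrt(-81 - 3)) = 230279 - (-6 + sqrt(-84)) = 230279 - (-6 + 2*I*sqrt(21)) = 230279 + (6 - 2*I*sqrt(21)) = 230285 - 2*I*sqrt(21)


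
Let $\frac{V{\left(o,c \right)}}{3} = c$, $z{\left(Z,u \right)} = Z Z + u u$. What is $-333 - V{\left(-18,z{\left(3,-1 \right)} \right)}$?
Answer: $-363$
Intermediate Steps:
$z{\left(Z,u \right)} = Z^{2} + u^{2}$
$V{\left(o,c \right)} = 3 c$
$-333 - V{\left(-18,z{\left(3,-1 \right)} \right)} = -333 - 3 \left(3^{2} + \left(-1\right)^{2}\right) = -333 - 3 \left(9 + 1\right) = -333 - 3 \cdot 10 = -333 - 30 = -363$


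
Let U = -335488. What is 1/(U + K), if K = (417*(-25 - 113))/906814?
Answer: -453407/152112636389 ≈ -2.9807e-6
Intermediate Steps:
K = -28773/453407 (K = (417*(-138))*(1/906814) = -57546*1/906814 = -28773/453407 ≈ -0.063460)
1/(U + K) = 1/(-335488 - 28773/453407) = 1/(-152112636389/453407) = -453407/152112636389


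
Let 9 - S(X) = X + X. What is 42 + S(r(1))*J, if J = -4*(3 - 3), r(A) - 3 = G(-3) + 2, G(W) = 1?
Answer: 42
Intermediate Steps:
r(A) = 6 (r(A) = 3 + (1 + 2) = 3 + 3 = 6)
S(X) = 9 - 2*X (S(X) = 9 - (X + X) = 9 - 2*X)
J = 0 (J = -4*0 = 0)
42 + S(r(1))*J = 42 + (9 - 2*6)*0 = 42 + (9 - 12)*0 = 42 - 3*0 = 42 + 0 = 42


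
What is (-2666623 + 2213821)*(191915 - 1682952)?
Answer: 675144535674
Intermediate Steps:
(-2666623 + 2213821)*(191915 - 1682952) = -452802*(-1491037) = 675144535674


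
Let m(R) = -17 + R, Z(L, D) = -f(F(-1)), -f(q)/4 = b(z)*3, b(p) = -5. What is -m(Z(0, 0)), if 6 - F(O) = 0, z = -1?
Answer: 77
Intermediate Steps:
F(O) = 6 (F(O) = 6 - 1*0 = 6 + 0 = 6)
f(q) = 60 (f(q) = -(-20)*3 = -4*(-15) = 60)
Z(L, D) = -60 (Z(L, D) = -1*60 = -60)
-m(Z(0, 0)) = -(-17 - 60) = -1*(-77) = 77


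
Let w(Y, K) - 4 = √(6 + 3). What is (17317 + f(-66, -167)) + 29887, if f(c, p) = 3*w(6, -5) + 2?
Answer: 47227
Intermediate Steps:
w(Y, K) = 7 (w(Y, K) = 4 + √(6 + 3) = 4 + √9 = 4 + 3 = 7)
f(c, p) = 23 (f(c, p) = 3*7 + 2 = 21 + 2 = 23)
(17317 + f(-66, -167)) + 29887 = (17317 + 23) + 29887 = 17340 + 29887 = 47227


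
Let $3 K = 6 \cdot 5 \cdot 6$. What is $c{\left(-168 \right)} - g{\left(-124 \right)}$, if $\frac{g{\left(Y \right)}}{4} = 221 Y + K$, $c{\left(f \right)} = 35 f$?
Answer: $103496$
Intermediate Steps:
$K = 60$ ($K = \frac{6 \cdot 5 \cdot 6}{3} = \frac{30 \cdot 6}{3} = \frac{1}{3} \cdot 180 = 60$)
$g{\left(Y \right)} = 240 + 884 Y$ ($g{\left(Y \right)} = 4 \left(221 Y + 60\right) = 4 \left(60 + 221 Y\right) = 240 + 884 Y$)
$c{\left(-168 \right)} - g{\left(-124 \right)} = 35 \left(-168\right) - \left(240 + 884 \left(-124\right)\right) = -5880 - \left(240 - 109616\right) = -5880 - -109376 = -5880 + 109376 = 103496$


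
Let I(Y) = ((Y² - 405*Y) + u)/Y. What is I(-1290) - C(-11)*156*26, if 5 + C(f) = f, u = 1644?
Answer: 13587941/215 ≈ 63200.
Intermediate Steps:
C(f) = -5 + f
I(Y) = (1644 + Y² - 405*Y)/Y (I(Y) = ((Y² - 405*Y) + 1644)/Y = (1644 + Y² - 405*Y)/Y)
I(-1290) - C(-11)*156*26 = (-405 - 1290 + 1644/(-1290)) - (-5 - 11)*156*26 = (-405 - 1290 + 1644*(-1/1290)) - (-16*156)*26 = (-405 - 1290 - 274/215) - (-2496)*26 = -364699/215 - 1*(-64896) = -364699/215 + 64896 = 13587941/215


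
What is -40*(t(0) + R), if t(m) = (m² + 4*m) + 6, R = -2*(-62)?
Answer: -5200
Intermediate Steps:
R = 124
t(m) = 6 + m² + 4*m
-40*(t(0) + R) = -40*((6 + 0² + 4*0) + 124) = -40*((6 + 0 + 0) + 124) = -40*(6 + 124) = -40*130 = -5200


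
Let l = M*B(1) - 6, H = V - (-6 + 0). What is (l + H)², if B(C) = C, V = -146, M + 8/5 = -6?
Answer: 589824/25 ≈ 23593.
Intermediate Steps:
M = -38/5 (M = -8/5 - 6 = -38/5 ≈ -7.6000)
H = -140 (H = -146 - (-6 + 0) = -146 - (-6) = -146 - 1*(-6) = -146 + 6 = -140)
l = -68/5 (l = -38/5*1 - 6 = -38/5 - 6 = -68/5 ≈ -13.600)
(l + H)² = (-68/5 - 140)² = (-768/5)² = 589824/25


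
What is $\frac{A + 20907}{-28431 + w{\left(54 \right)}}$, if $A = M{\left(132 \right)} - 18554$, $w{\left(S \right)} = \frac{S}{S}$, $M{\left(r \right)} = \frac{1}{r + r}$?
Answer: $- \frac{621193}{7505520} \approx -0.082765$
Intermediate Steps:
$M{\left(r \right)} = \frac{1}{2 r}$
$w{\left(S \right)} = 1$
$A = - \frac{4898255}{264}$ ($A = \frac{1}{2 \cdot 132} - 18554 = \frac{1}{2} \cdot \frac{1}{132} - 18554 = \frac{1}{264} - 18554 = - \frac{4898255}{264} \approx -18554.0$)
$\frac{A + 20907}{-28431 + w{\left(54 \right)}} = \frac{- \frac{4898255}{264} + 20907}{-28431 + 1} = \frac{621193}{264 \left(-28430\right)} = \frac{621193}{264} \left(- \frac{1}{28430}\right) = - \frac{621193}{7505520}$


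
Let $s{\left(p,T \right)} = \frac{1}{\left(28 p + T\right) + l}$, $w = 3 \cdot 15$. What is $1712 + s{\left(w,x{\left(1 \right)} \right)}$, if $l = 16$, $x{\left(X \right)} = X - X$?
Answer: $\frac{2184513}{1276} \approx 1712.0$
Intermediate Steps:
$x{\left(X \right)} = 0$
$w = 45$
$s{\left(p,T \right)} = \frac{1}{16 + T + 28 p}$ ($s{\left(p,T \right)} = \frac{1}{\left(28 p + T\right) + 16} = \frac{1}{\left(T + 28 p\right) + 16} = \frac{1}{16 + T + 28 p}$)
$1712 + s{\left(w,x{\left(1 \right)} \right)} = 1712 + \frac{1}{16 + 0 + 28 \cdot 45} = 1712 + \frac{1}{16 + 0 + 1260} = 1712 + \frac{1}{1276} = \frac{2184513}{1276}$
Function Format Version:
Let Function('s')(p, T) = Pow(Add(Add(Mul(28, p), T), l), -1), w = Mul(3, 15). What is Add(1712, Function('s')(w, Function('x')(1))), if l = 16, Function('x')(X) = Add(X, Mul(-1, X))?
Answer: Rational(2184513, 1276) ≈ 1712.0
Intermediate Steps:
Function('x')(X) = 0
w = 45
Function('s')(p, T) = Pow(Add(16, T, Mul(28, p)), -1) (Function('s')(p, T) = Pow(Add(Add(Mul(28, p), T), 16), -1) = Pow(Add(Add(T, Mul(28, p)), 16), -1) = Pow(Add(16, T, Mul(28, p)), -1))
Add(1712, Function('s')(w, Function('x')(1))) = Add(1712, Pow(Add(16, 0, Mul(28, 45)), -1)) = Add(1712, Pow(Add(16, 0, 1260), -1)) = Add(1712, Pow(1276, -1)) = Add(1712, Rational(1, 1276)) = Rational(2184513, 1276)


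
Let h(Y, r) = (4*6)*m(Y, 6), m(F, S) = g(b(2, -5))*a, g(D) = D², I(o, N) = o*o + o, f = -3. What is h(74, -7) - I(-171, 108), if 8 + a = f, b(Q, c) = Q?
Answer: -30126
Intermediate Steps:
I(o, N) = o + o² (I(o, N) = o² + o = o + o²)
a = -11 (a = -8 - 3 = -11)
m(F, S) = -44 (m(F, S) = 2²*(-11) = 4*(-11) = -44)
h(Y, r) = -1056 (h(Y, r) = (4*6)*(-44) = 24*(-44) = -1056)
h(74, -7) - I(-171, 108) = -1056 - (-171)*(1 - 171) = -1056 - (-171)*(-170) = -1056 - 1*29070 = -1056 - 29070 = -30126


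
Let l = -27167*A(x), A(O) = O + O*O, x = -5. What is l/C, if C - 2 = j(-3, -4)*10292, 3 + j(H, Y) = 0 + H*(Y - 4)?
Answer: -271670/108067 ≈ -2.5139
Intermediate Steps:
j(H, Y) = -3 + H*(-4 + Y) (j(H, Y) = -3 + (0 + H*(Y - 4)) = -3 + (0 + H*(-4 + Y)) = -3 + H*(-4 + Y))
A(O) = O + O²
C = 216134 (C = 2 + (-3 - 4*(-3) - 3*(-4))*10292 = 2 + (-3 + 12 + 12)*10292 = 2 + 21*10292 = 2 + 216132 = 216134)
l = -543340 (l = -(-135835)*(1 - 5) = -(-135835)*(-4) = -27167*20 = -543340)
l/C = -543340/216134 = -543340*1/216134 = -271670/108067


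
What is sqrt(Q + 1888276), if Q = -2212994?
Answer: I*sqrt(324718) ≈ 569.84*I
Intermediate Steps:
sqrt(Q + 1888276) = sqrt(-2212994 + 1888276) = sqrt(-324718) = I*sqrt(324718)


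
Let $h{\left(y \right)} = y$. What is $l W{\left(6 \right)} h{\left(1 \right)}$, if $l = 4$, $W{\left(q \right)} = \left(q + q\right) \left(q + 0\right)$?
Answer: $288$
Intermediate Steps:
$W{\left(q \right)} = 2 q^{2}$ ($W{\left(q \right)} = 2 q q = 2 q^{2}$)
$l W{\left(6 \right)} h{\left(1 \right)} = 4 \cdot 2 \cdot 6^{2} \cdot 1 = 4 \cdot 2 \cdot 36 \cdot 1 = 4 \cdot 72 \cdot 1 = 288 \cdot 1 = 288$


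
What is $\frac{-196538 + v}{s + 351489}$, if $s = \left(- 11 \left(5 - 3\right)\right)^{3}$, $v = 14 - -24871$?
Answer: $- \frac{171653}{340841} \approx -0.50362$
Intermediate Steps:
$v = 24885$ ($v = 14 + 24871 = 24885$)
$s = -10648$ ($s = \left(- 11 \left(5 - 3\right)\right)^{3} = \left(\left(-11\right) 2\right)^{3} = \left(-22\right)^{3} = -10648$)
$\frac{-196538 + v}{s + 351489} = \frac{-196538 + 24885}{-10648 + 351489} = - \frac{171653}{340841}$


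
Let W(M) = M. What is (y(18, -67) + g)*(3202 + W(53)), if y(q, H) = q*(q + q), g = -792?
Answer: -468720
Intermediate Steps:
y(q, H) = 2*q**2 (y(q, H) = q*(2*q) = 2*q**2)
(y(18, -67) + g)*(3202 + W(53)) = (2*18**2 - 792)*(3202 + 53) = (2*324 - 792)*3255 = (648 - 792)*3255 = -144*3255 = -468720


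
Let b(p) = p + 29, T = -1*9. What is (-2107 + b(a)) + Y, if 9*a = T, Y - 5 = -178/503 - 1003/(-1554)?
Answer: -1620939091/781662 ≈ -2073.7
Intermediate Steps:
Y = 4136207/781662 (Y = 5 + (-178/503 - 1003/(-1554)) = 5 + (-178*1/503 - 1003*(-1/1554)) = 5 + (-178/503 + 1003/1554) = 5 + 227897/781662 = 4136207/781662 ≈ 5.2916)
T = -9
a = -1 (a = (⅑)*(-9) = -1)
b(p) = 29 + p
(-2107 + b(a)) + Y = (-2107 + (29 - 1)) + 4136207/781662 = (-2107 + 28) + 4136207/781662 = -2079 + 4136207/781662 = -1620939091/781662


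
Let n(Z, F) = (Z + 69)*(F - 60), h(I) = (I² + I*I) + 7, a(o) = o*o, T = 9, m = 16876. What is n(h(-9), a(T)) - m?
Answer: -11878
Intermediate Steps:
a(o) = o²
h(I) = 7 + 2*I² (h(I) = (I² + I²) + 7 = 2*I² + 7 = 7 + 2*I²)
n(Z, F) = (-60 + F)*(69 + Z) (n(Z, F) = (69 + Z)*(-60 + F) = (-60 + F)*(69 + Z))
n(h(-9), a(T)) - m = (-4140 - 60*(7 + 2*(-9)²) + 69*9² + 9²*(7 + 2*(-9)²)) - 1*16876 = (-4140 - 60*(7 + 2*81) + 69*81 + 81*(7 + 2*81)) - 16876 = (-4140 - 60*(7 + 162) + 5589 + 81*(7 + 162)) - 16876 = (-4140 - 60*169 + 5589 + 81*169) - 16876 = (-4140 - 10140 + 5589 + 13689) - 16876 = 4998 - 16876 = -11878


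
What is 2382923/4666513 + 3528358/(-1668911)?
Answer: -12488242068801/7787994877343 ≈ -1.6035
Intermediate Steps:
2382923/4666513 + 3528358/(-1668911) = 2382923*(1/4666513) + 3528358*(-1/1668911) = 2382923/4666513 - 3528358/1668911 = -12488242068801/7787994877343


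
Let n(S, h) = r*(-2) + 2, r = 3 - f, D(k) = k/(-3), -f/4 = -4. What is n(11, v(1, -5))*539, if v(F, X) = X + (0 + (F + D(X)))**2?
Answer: 15092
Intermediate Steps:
f = 16 (f = -4*(-4) = 16)
D(k) = -k/3 (D(k) = k*(-1/3) = -k/3)
r = -13 (r = 3 - 1*16 = 3 - 16 = -13)
v(F, X) = X + (F - X/3)**2 (v(F, X) = X + (0 + (F - X/3))**2 = X + (F - X/3)**2)
n(S, h) = 28 (n(S, h) = -13*(-2) + 2 = 26 + 2 = 28)
n(11, v(1, -5))*539 = 28*539 = 15092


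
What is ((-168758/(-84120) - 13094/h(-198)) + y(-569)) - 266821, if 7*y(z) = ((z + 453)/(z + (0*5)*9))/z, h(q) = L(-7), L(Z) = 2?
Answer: -26057714983345187/95321713620 ≈ -2.7337e+5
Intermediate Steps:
h(q) = 2
y(z) = (453 + z)/(7*z²) (y(z) = (((z + 453)/(z + (0*5)*9))/z)/7 = (((453 + z)/(z + 0*9))/z)/7 = (((453 + z)/(z + 0))/z)/7 = (((453 + z)/z)/z)/7 = ((453 + z)/z²)/7 = (453 + z)/(7*z²))
((-168758/(-84120) - 13094/h(-198)) + y(-569)) - 266821 = ((-168758/(-84120) - 13094/2) + (⅐)*(453 - 569)/(-569)²) - 266821 = ((-168758*(-1/84120) - 13094*½) + (⅐)*(1/323761)*(-116)) - 266821 = ((84379/42060 - 6547) - 116/2266327) - 266821 = (-275282441/42060 - 116/2266327) - 266821 = -623880033543167/95321713620 - 266821 = -26057714983345187/95321713620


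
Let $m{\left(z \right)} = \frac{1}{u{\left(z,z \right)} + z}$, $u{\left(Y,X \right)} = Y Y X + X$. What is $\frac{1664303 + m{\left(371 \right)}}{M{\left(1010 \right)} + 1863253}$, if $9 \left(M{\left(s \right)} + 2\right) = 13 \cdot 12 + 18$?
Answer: $\frac{84988553054560}{95148929960161} \approx 0.89322$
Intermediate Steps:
$M{\left(s \right)} = \frac{52}{3}$ ($M{\left(s \right)} = -2 + \frac{13 \cdot 12 + 18}{9} = -2 + \frac{156 + 18}{9} = -2 + \frac{1}{9} \cdot 174 = -2 + \frac{58}{3} = \frac{52}{3}$)
$u{\left(Y,X \right)} = X + X Y^{2}$ ($u{\left(Y,X \right)} = Y^{2} X + X = X Y^{2} + X = X + X Y^{2}$)
$m{\left(z \right)} = \frac{1}{z + z \left(1 + z^{2}\right)}$ ($m{\left(z \right)} = \frac{1}{z \left(1 + z^{2}\right) + z} = \frac{1}{z + z \left(1 + z^{2}\right)}$)
$\frac{1664303 + m{\left(371 \right)}}{M{\left(1010 \right)} + 1863253} = \frac{1664303 + \frac{1}{371 \left(2 + 371^{2}\right)}}{\frac{52}{3} + 1863253} = \frac{1664303 + \frac{1}{371 \left(2 + 137641\right)}}{\frac{5589811}{3}} = \left(1664303 + \frac{1}{371 \cdot 137643}\right) \frac{3}{5589811} = \left(1664303 + \frac{1}{371} \cdot \frac{1}{137643}\right) \frac{3}{5589811} = \left(1664303 + \frac{1}{51065553}\right) \frac{3}{5589811} = \frac{84988553054560}{51065553} \cdot \frac{3}{5589811} = \frac{84988553054560}{95148929960161}$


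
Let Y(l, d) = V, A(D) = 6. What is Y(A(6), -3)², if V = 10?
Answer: 100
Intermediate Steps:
Y(l, d) = 10
Y(A(6), -3)² = 10² = 100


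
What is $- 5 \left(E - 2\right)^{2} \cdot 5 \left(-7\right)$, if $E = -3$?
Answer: $4375$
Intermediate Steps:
$- 5 \left(E - 2\right)^{2} \cdot 5 \left(-7\right) = - 5 \left(-3 - 2\right)^{2} \cdot 5 \left(-7\right) = - 5 \left(-5\right)^{2} \left(-35\right) = \left(-5\right) 25 \left(-35\right) = \left(-125\right) \left(-35\right) = 4375$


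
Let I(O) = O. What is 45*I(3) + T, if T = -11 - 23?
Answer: 101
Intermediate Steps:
T = -34
45*I(3) + T = 45*3 - 34 = 135 - 34 = 101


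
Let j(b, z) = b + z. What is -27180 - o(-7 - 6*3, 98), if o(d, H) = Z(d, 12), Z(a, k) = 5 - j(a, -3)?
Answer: -27213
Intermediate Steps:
Z(a, k) = 8 - a (Z(a, k) = 5 - (a - 3) = 5 - (-3 + a) = 5 + (3 - a) = 8 - a)
o(d, H) = 8 - d
-27180 - o(-7 - 6*3, 98) = -27180 - (8 - (-7 - 6*3)) = -27180 - (8 - (-7 - 18)) = -27180 - (8 - 1*(-25)) = -27180 - (8 + 25) = -27180 - 1*33 = -27180 - 33 = -27213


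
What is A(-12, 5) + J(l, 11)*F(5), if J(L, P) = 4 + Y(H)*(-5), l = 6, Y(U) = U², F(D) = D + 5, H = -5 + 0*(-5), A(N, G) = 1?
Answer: -1209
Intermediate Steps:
H = -5 (H = -5 + 0 = -5)
F(D) = 5 + D
J(L, P) = -121 (J(L, P) = 4 + (-5)²*(-5) = 4 + 25*(-5) = 4 - 125 = -121)
A(-12, 5) + J(l, 11)*F(5) = 1 - 121*(5 + 5) = 1 - 121*10 = 1 - 1210 = -1209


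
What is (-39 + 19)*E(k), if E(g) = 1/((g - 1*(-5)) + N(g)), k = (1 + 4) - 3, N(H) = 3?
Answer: -2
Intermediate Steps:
k = 2 (k = 5 - 3 = 2)
E(g) = 1/(8 + g) (E(g) = 1/((g - 1*(-5)) + 3) = 1/((g + 5) + 3) = 1/((5 + g) + 3) = 1/(8 + g))
(-39 + 19)*E(k) = (-39 + 19)/(8 + 2) = -20/10 = -20*⅒ = -2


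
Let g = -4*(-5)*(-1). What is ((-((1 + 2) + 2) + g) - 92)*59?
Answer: -6903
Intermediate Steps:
g = -20 (g = 20*(-1) = -20)
((-((1 + 2) + 2) + g) - 92)*59 = ((-((1 + 2) + 2) - 20) - 92)*59 = ((-(3 + 2) - 20) - 92)*59 = ((-1*5 - 20) - 92)*59 = ((-5 - 20) - 92)*59 = (-25 - 92)*59 = -117*59 = -6903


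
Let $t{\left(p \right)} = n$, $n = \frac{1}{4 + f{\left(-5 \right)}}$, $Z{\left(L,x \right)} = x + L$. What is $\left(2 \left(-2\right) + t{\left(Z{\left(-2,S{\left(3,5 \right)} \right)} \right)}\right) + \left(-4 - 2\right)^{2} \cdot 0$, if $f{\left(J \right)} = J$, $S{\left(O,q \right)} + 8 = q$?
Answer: $-5$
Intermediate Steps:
$S{\left(O,q \right)} = -8 + q$
$Z{\left(L,x \right)} = L + x$
$n = -1$ ($n = \frac{1}{4 - 5} = \frac{1}{-1} = -1$)
$t{\left(p \right)} = -1$
$\left(2 \left(-2\right) + t{\left(Z{\left(-2,S{\left(3,5 \right)} \right)} \right)}\right) + \left(-4 - 2\right)^{2} \cdot 0 = \left(2 \left(-2\right) - 1\right) + \left(-4 - 2\right)^{2} \cdot 0 = \left(-4 - 1\right) + \left(-6\right)^{2} \cdot 0 = -5 + 36 \cdot 0 = -5 + 0 = -5$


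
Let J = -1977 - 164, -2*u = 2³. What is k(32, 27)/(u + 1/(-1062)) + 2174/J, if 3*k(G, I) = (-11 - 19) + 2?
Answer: 1712038/1299587 ≈ 1.3174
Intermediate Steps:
u = -4 (u = -½*2³ = -½*8 = -4)
k(G, I) = -28/3 (k(G, I) = ((-11 - 19) + 2)/3 = (-30 + 2)/3 = (⅓)*(-28) = -28/3)
J = -2141
k(32, 27)/(u + 1/(-1062)) + 2174/J = -28/(3*(-4 + 1/(-1062))) + 2174/(-2141) = -28/(3*(-4 - 1/1062)) + 2174*(-1/2141) = -28/(3*(-4249/1062)) - 2174/2141 = -28/3*(-1062/4249) - 2174/2141 = 1416/607 - 2174/2141 = 1712038/1299587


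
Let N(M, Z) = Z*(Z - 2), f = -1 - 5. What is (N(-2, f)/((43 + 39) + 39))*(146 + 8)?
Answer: 672/11 ≈ 61.091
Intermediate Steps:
f = -6
N(M, Z) = Z*(-2 + Z)
(N(-2, f)/((43 + 39) + 39))*(146 + 8) = ((-6*(-2 - 6))/((43 + 39) + 39))*(146 + 8) = ((-6*(-8))/(82 + 39))*154 = (48/121)*154 = 672/11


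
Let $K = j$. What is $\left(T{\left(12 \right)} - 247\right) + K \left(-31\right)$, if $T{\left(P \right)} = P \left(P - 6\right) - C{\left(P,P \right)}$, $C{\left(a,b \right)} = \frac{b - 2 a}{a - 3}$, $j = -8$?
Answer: $\frac{223}{3} \approx 74.333$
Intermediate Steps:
$K = -8$
$C{\left(a,b \right)} = \frac{b - 2 a}{-3 + a}$
$T{\left(P \right)} = \frac{P}{-3 + P} + P \left(-6 + P\right)$ ($T{\left(P \right)} = P \left(P - 6\right) - \frac{P - 2 P}{-3 + P} = P \left(-6 + P\right) - \frac{\left(-1\right) P}{-3 + P} = P \left(-6 + P\right) - - \frac{P}{-3 + P} = P \left(-6 + P\right) + \frac{P}{-3 + P} = \frac{P}{-3 + P} + P \left(-6 + P\right)$)
$\left(T{\left(12 \right)} - 247\right) + K \left(-31\right) = \left(\frac{12 \left(1 + \left(-6 + 12\right) \left(-3 + 12\right)\right)}{-3 + 12} - 247\right) - -248 = \left(\frac{12 \left(1 + 6 \cdot 9\right)}{9} - 247\right) + 248 = \left(12 \cdot \frac{1}{9} \left(1 + 54\right) - 247\right) + 248 = \left(12 \cdot \frac{1}{9} \cdot 55 - 247\right) + 248 = \left(\frac{220}{3} - 247\right) + 248 = - \frac{521}{3} + 248 = \frac{223}{3}$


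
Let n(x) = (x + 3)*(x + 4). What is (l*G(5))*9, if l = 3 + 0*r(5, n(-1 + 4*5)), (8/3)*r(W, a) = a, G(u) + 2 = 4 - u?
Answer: -81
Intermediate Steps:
n(x) = (3 + x)*(4 + x)
G(u) = 2 - u (G(u) = -2 + (4 - u) = 2 - u)
r(W, a) = 3*a/8
l = 3 (l = 3 + 0*(3*(12 + (-1 + 4*5)² + 7*(-1 + 4*5))/8) = 3 + 0*(3*(12 + (-1 + 20)² + 7*(-1 + 20))/8) = 3 + 0*(3*(12 + 19² + 7*19)/8) = 3 + 0*(3*(12 + 361 + 133)/8) = 3 + 0*((3/8)*506) = 3 + 0*(759/4) = 3 + 0 = 3)
(l*G(5))*9 = (3*(2 - 1*5))*9 = (3*(2 - 5))*9 = (3*(-3))*9 = -9*9 = -81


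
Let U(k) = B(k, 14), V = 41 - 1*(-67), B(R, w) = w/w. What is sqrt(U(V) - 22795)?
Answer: I*sqrt(22794) ≈ 150.98*I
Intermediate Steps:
B(R, w) = 1
V = 108 (V = 41 + 67 = 108)
U(k) = 1
sqrt(U(V) - 22795) = sqrt(1 - 22795) = sqrt(-22794) = I*sqrt(22794)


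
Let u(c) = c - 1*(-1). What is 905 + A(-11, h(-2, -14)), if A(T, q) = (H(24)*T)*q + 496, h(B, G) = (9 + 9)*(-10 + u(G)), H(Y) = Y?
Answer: 110697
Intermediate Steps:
u(c) = 1 + c (u(c) = c + 1 = 1 + c)
h(B, G) = -162 + 18*G (h(B, G) = (9 + 9)*(-10 + (1 + G)) = 18*(-9 + G) = -162 + 18*G)
A(T, q) = 496 + 24*T*q (A(T, q) = (24*T)*q + 496 = 24*T*q + 496 = 496 + 24*T*q)
905 + A(-11, h(-2, -14)) = 905 + (496 + 24*(-11)*(-162 + 18*(-14))) = 905 + (496 + 24*(-11)*(-162 - 252)) = 905 + (496 + 24*(-11)*(-414)) = 905 + (496 + 109296) = 905 + 109792 = 110697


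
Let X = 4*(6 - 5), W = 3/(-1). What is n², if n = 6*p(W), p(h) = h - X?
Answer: 1764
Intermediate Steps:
W = -3 (W = 3*(-1) = -3)
X = 4 (X = 4*1 = 4)
p(h) = -4 + h (p(h) = h - 1*4 = h - 4 = -4 + h)
n = -42 (n = 6*(-4 - 3) = 6*(-7) = -42)
n² = (-42)² = 1764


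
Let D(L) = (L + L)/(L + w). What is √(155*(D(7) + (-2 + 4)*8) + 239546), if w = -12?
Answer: 2*√60398 ≈ 491.52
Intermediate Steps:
D(L) = 2*L/(-12 + L) (D(L) = (L + L)/(L - 12) = (2*L)/(-12 + L) = 2*L/(-12 + L))
√(155*(D(7) + (-2 + 4)*8) + 239546) = √(155*(2*7/(-12 + 7) + (-2 + 4)*8) + 239546) = √(155*(2*7/(-5) + 2*8) + 239546) = √(155*(2*7*(-⅕) + 16) + 239546) = √(155*(-14/5 + 16) + 239546) = √(155*(66/5) + 239546) = √(2046 + 239546) = √241592 = 2*√60398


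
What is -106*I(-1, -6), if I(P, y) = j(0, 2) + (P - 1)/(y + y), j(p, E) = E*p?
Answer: -53/3 ≈ -17.667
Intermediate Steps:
I(P, y) = (-1 + P)/(2*y) (I(P, y) = 2*0 + (P - 1)/(y + y) = 0 + (-1 + P)/((2*y)) = 0 + (-1 + P)*(1/(2*y)) = 0 + (-1 + P)/(2*y) = (-1 + P)/(2*y))
-106*I(-1, -6) = -53*(-1 - 1)/(-6) = -53*(-1)*(-2)/6 = -106*⅙ = -53/3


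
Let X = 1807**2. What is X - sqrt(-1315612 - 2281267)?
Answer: 3265249 - I*sqrt(3596879) ≈ 3.2652e+6 - 1896.5*I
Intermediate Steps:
X = 3265249
X - sqrt(-1315612 - 2281267) = 3265249 - sqrt(-1315612 - 2281267) = 3265249 - sqrt(-3596879) = 3265249 - I*sqrt(3596879)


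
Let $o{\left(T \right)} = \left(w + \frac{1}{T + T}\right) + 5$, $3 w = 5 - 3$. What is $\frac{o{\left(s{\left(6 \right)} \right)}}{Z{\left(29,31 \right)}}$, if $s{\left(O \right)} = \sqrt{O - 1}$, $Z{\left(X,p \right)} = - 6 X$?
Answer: $- \frac{17}{522} - \frac{\sqrt{5}}{1740} \approx -0.033852$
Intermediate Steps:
$w = \frac{2}{3}$ ($w = \frac{5 - 3}{3} = \frac{1}{3} \cdot 2 = \frac{2}{3} \approx 0.66667$)
$s{\left(O \right)} = \sqrt{-1 + O}$
$o{\left(T \right)} = \frac{17}{3} + \frac{1}{2 T}$ ($o{\left(T \right)} = \left(\frac{2}{3} + \frac{1}{T + T}\right) + 5 = \left(\frac{2}{3} + \frac{1}{2 T}\right) + 5 = \frac{17}{3} + \frac{1}{2 T}$)
$\frac{o{\left(s{\left(6 \right)} \right)}}{Z{\left(29,31 \right)}} = \frac{\frac{1}{6} \frac{1}{\sqrt{-1 + 6}} \left(3 + 34 \sqrt{-1 + 6}\right)}{\left(-6\right) 29} = \frac{\frac{1}{6} \frac{1}{\sqrt{5}} \left(3 + 34 \sqrt{5}\right)}{-174} = \frac{\frac{\sqrt{5}}{5} \left(3 + 34 \sqrt{5}\right)}{6} \left(- \frac{1}{174}\right) = \frac{\sqrt{5} \left(3 + 34 \sqrt{5}\right)}{30} \left(- \frac{1}{174}\right) = - \frac{\sqrt{5} \left(3 + 34 \sqrt{5}\right)}{5220}$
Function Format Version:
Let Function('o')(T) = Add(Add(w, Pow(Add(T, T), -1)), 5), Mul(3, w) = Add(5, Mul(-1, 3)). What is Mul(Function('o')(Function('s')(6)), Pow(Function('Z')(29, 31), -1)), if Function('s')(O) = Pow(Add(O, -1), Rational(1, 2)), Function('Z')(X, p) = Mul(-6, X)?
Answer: Add(Rational(-17, 522), Mul(Rational(-1, 1740), Pow(5, Rational(1, 2)))) ≈ -0.033852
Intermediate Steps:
w = Rational(2, 3) (w = Mul(Rational(1, 3), Add(5, Mul(-1, 3))) = Mul(Rational(1, 3), Add(5, -3)) = Mul(Rational(1, 3), 2) = Rational(2, 3) ≈ 0.66667)
Function('s')(O) = Pow(Add(-1, O), Rational(1, 2))
Function('o')(T) = Add(Rational(17, 3), Mul(Rational(1, 2), Pow(T, -1))) (Function('o')(T) = Add(Add(Rational(2, 3), Pow(Add(T, T), -1)), 5) = Add(Add(Rational(2, 3), Pow(Mul(2, T), -1)), 5) = Add(Add(Rational(2, 3), Mul(Rational(1, 2), Pow(T, -1))), 5) = Add(Rational(17, 3), Mul(Rational(1, 2), Pow(T, -1))))
Mul(Function('o')(Function('s')(6)), Pow(Function('Z')(29, 31), -1)) = Mul(Mul(Rational(1, 6), Pow(Pow(Add(-1, 6), Rational(1, 2)), -1), Add(3, Mul(34, Pow(Add(-1, 6), Rational(1, 2))))), Pow(Mul(-6, 29), -1)) = Mul(Mul(Rational(1, 6), Pow(Pow(5, Rational(1, 2)), -1), Add(3, Mul(34, Pow(5, Rational(1, 2))))), Pow(-174, -1)) = Mul(Mul(Rational(1, 6), Mul(Rational(1, 5), Pow(5, Rational(1, 2))), Add(3, Mul(34, Pow(5, Rational(1, 2))))), Rational(-1, 174)) = Mul(Mul(Rational(1, 30), Pow(5, Rational(1, 2)), Add(3, Mul(34, Pow(5, Rational(1, 2))))), Rational(-1, 174)) = Mul(Rational(-1, 5220), Pow(5, Rational(1, 2)), Add(3, Mul(34, Pow(5, Rational(1, 2)))))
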